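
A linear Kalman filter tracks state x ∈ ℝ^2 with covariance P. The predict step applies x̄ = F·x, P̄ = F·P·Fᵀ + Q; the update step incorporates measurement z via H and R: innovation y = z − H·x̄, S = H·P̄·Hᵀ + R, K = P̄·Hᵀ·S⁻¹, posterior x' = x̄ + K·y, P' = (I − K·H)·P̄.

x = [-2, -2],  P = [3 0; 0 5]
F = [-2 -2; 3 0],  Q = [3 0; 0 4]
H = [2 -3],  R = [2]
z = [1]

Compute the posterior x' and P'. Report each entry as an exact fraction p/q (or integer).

x' = [1004/637, 435/637]
P' = [6919/637 4530/637; 4530/637 3106/637]

x̄ = F·x = [8, -6]
P̄ = F·P·Fᵀ + Q = [35 -18; -18 31]
y = z − H·x̄ = [-33]
S = H·P̄·Hᵀ + R = [637]
K = P̄·Hᵀ·S⁻¹ = [124/637; -129/637]
x' = x̄ + K·y = [1004/637, 435/637]
P' = (I − K·H)·P̄ = [6919/637 4530/637; 4530/637 3106/637]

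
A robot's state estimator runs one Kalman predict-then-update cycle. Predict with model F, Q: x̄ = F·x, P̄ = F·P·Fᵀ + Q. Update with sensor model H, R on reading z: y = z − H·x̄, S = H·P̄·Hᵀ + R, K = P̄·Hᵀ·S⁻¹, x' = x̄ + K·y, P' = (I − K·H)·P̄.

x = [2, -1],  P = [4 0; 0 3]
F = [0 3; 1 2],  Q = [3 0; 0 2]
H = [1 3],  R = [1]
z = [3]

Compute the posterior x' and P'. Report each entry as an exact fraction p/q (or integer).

x̄ = F·x = [-3, 0]
P̄ = F·P·Fᵀ + Q = [30 18; 18 18]
y = z − H·x̄ = [6]
S = H·P̄·Hᵀ + R = [301]
K = P̄·Hᵀ·S⁻¹ = [12/43; 72/301]
x' = x̄ + K·y = [-57/43, 432/301]
P' = (I − K·H)·P̄ = [282/43 -90/43; -90/43 234/301]

x' = [-57/43, 432/301]
P' = [282/43 -90/43; -90/43 234/301]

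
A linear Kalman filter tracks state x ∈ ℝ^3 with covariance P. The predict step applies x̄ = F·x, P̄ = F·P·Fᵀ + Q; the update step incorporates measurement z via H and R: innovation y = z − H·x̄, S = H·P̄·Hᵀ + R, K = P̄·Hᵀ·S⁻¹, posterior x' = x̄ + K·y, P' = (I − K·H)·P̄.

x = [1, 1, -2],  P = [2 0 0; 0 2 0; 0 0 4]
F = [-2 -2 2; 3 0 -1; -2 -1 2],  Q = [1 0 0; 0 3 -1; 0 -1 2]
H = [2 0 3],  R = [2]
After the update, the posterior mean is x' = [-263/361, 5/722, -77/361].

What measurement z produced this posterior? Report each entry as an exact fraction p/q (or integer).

z = [-2]

x̄ = F·x = [-8, 5, -7]
P̄ = F·P·Fᵀ + Q = [33 -20 28; -20 25 -21; 28 -21 28]
S = H·P̄·Hᵀ + R = [722]
K = P̄·Hᵀ·S⁻¹ = [75/361; -103/722; 70/361]
x' − x̄ = [2625/361, -3605/722, 2450/361] = K·y
y = (KᵀK)⁻¹·Kᵀ·(x' − x̄) = [35]
z = y + H·x̄ = [35] + [-37] = [-2]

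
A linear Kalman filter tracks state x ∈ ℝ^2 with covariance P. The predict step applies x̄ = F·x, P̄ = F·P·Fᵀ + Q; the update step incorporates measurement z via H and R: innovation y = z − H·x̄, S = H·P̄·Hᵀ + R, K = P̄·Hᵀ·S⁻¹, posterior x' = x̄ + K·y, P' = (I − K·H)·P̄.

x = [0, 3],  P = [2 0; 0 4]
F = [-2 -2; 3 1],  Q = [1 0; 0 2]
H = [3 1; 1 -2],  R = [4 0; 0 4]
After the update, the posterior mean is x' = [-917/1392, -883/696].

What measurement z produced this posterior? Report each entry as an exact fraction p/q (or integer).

z = [-3, 2]

x̄ = F·x = [-6, 3]
P̄ = F·P·Fᵀ + Q = [25 -20; -20 24]
S = H·P̄·Hᵀ + R = [133 127; 127 205]
K = P̄·Hᵀ·S⁻¹ = [755/2784 415/2784; 157/1392 -559/1392]
x' − x̄ = [7435/1392, -2971/696] = K·y
y = (KᵀK)⁻¹·Kᵀ·(x' − x̄) = [12, 14]
z = y + H·x̄ = [12, 14] + [-15, -12] = [-3, 2]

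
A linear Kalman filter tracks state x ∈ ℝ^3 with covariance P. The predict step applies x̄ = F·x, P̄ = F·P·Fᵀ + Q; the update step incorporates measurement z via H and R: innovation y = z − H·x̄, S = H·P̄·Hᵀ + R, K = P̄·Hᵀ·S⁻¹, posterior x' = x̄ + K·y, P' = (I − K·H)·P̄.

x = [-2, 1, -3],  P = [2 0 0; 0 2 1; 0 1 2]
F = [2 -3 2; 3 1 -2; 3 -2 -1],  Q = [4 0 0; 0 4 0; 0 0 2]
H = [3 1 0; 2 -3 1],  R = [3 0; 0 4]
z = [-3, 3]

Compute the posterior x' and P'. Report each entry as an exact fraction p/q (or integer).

x' = [-58767/70208, -50895/70208, 146045/70208]
P' = [22299/70208 -15525/70208 -63649/70208; -15525/70208 100635/70208 251679/70208; -63649/70208 251679/70208 859475/70208]

x̄ = F·x = [-13, 1, -5]
P̄ = F·P·Fᵀ + Q = [26 6 19; 6 28 21; 19 21 34]
y = z − H·x̄ = [35, 37]
S = H·P̄·Hᵀ + R = [301 108; 108 272]
K = P̄·Hᵀ·S⁻¹ = [4281/17552 6881/70208; 4505/17552 -20319/70208; 5061/17552 -5715/70208]
x' = x̄ + K·y = [-58767/70208, -50895/70208, 146045/70208]
P' = (I − K·H)·P̄ = [22299/70208 -15525/70208 -63649/70208; -15525/70208 100635/70208 251679/70208; -63649/70208 251679/70208 859475/70208]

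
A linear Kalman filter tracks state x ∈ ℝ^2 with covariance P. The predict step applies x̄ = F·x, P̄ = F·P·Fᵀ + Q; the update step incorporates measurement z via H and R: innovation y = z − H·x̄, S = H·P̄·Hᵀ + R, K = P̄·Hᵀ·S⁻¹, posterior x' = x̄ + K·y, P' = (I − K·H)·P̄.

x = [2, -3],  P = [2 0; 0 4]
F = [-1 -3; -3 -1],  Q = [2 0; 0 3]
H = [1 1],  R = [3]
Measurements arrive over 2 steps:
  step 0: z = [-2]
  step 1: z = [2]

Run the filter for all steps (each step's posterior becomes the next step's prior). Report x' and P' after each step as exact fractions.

step 0: x' = [95/26, -285/52], P' = [199/26 -311/52; -311/52 751/104]
step 1: x' = [7453/710, -2913/355], P' = [20293/710 -38747/1420; -38747/1420 20467/710]

step 0: x̄ = F·x = [7, -3]
step 0: P̄ = F·P·Fᵀ + Q = [40 18; 18 25]
step 0: y = z − H·x̄ = [-6]
step 0: S = H·P̄·Hᵀ + R = [104]
step 0: K = P̄·Hᵀ·S⁻¹ = [29/52; 43/104]
step 0: x' = x̄ + K·y = [95/26, -285/52]
step 0: P' = (I − K·H)·P̄ = [199/26 -311/52; -311/52 751/104]
step 1: x̄ = F·x = [665/52, -285/52]
step 1: P̄ = F·P·Fᵀ + Q = [4031/104 -1579/104; -1579/104 4495/104]
step 1: y = z − H·x̄ = [-69/13]
step 1: S = H·P̄·Hᵀ + R = [710/13]
step 1: K = P̄·Hᵀ·S⁻¹ = [613/1420; 729/1420]
step 1: x' = x̄ + K·y = [7453/710, -2913/355]
step 1: P' = (I − K·H)·P̄ = [20293/710 -38747/1420; -38747/1420 20467/710]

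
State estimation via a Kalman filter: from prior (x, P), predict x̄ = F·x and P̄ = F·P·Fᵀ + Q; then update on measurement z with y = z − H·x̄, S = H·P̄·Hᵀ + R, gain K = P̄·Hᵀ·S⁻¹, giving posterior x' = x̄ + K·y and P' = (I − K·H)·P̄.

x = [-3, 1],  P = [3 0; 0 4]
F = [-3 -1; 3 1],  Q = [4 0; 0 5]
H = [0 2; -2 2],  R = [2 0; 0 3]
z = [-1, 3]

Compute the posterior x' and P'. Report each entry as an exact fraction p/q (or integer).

x̄ = F·x = [8, -8]
P̄ = F·P·Fᵀ + Q = [35 -31; -31 36]
y = z − H·x̄ = [15, 35]
S = H·P̄·Hᵀ + R = [146 268; 268 535]
K = P̄·Hᵀ·S⁻¹ = [1103/3143 -1328/3143; 1304/3143 134/3143]
x' = x̄ + K·y = [-4791/3143, -894/3143]
P' = (I − K·H)·P̄ = [3095/3143 1103/3143; 1103/3143 1304/3143]

x' = [-4791/3143, -894/3143]
P' = [3095/3143 1103/3143; 1103/3143 1304/3143]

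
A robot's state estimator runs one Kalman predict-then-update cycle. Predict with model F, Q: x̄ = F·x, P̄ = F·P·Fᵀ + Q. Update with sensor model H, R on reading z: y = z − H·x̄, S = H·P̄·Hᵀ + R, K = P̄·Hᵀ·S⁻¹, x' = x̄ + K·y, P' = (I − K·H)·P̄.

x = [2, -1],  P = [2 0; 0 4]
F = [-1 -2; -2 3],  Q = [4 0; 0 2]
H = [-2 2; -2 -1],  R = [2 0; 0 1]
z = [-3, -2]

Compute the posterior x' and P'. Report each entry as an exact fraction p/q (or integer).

x̄ = F·x = [0, -7]
P̄ = F·P·Fᵀ + Q = [22 -20; -20 46]
y = z − H·x̄ = [11, -9]
S = H·P̄·Hᵀ + R = [434 36; 36 55]
K = P̄·Hᵀ·S⁻¹ = [-1878/11287 -3696/11287; 3738/11287 -3678/11287]
x' = x̄ + K·y = [12606/11287, -4789/11287]
P' = (I − K·H)·P̄ = [1858/11287 -20/11287; -20/11287 3718/11287]

x' = [12606/11287, -4789/11287]
P' = [1858/11287 -20/11287; -20/11287 3718/11287]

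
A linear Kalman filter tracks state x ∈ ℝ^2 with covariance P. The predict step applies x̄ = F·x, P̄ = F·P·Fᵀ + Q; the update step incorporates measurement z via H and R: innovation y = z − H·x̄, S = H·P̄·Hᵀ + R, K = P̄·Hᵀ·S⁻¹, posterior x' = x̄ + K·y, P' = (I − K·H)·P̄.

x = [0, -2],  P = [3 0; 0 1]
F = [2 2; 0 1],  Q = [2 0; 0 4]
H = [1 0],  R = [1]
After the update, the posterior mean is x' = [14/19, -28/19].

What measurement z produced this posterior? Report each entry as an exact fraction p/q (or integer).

x̄ = F·x = [-4, -2]
P̄ = F·P·Fᵀ + Q = [18 2; 2 5]
S = H·P̄·Hᵀ + R = [19]
K = P̄·Hᵀ·S⁻¹ = [18/19; 2/19]
x' − x̄ = [90/19, 10/19] = K·y
y = (KᵀK)⁻¹·Kᵀ·(x' − x̄) = [5]
z = y + H·x̄ = [5] + [-4] = [1]

z = [1]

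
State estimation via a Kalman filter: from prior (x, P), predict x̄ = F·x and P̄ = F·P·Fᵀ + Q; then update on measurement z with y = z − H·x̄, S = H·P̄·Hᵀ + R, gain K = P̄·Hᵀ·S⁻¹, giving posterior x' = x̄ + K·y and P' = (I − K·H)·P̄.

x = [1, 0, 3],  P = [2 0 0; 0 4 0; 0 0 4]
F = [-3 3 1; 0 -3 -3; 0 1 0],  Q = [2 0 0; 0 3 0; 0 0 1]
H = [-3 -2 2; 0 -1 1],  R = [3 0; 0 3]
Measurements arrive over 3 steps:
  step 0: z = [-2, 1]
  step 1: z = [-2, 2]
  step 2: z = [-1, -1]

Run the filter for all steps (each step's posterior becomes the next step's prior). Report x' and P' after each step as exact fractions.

step 0: x' = [11280/8263, -15999/8263, -6384/8263], P' = [13380/8263 -13044/8263 2976/8263; -13044/8263 33348/8263 13395/8263; 2976/8263 13395/8263 17514/8263]
step 1: x' = [143322645/80579096, -24735585/20144774, 41829403/80579096], P' = [131651959/80579096 -32083785/20144774 29210169/80579096; -32083785/20144774 30001935/10072387 10912839/20144774; 29210169/80579096 10912839/20144774 83337687/80579096]
step 2: x' = [-171306090353/431167401154, 23805284991/30797671511, -40713272100/215583700577], P' = [696202550681/431167401154 -47534731236/30797671511 81665478219/215583700577; -47534731236/30797671511 87845956881/30797671511 15393817860/30797671511; 81665478219/215583700577 15393817860/30797671511 219951708498/215583700577]

step 0: x̄ = F·x = [0, -9, 0]
step 0: P̄ = F·P·Fᵀ + Q = [60 -48 12; -48 75 -12; 12 -12 5]
step 0: y = z − H·x̄ = [-20, -8]
step 0: S = H·P̄·Hᵀ + R = [239 28; 28 107]
step 0: K = P̄·Hᵀ·S⁻¹ = [-2700/8263 5340/8263; -258/8263 -6651/8263; -230/8263 1373/8263]
step 0: x' = x̄ + K·y = [11280/8263, -15999/8263, -6384/8263]
step 0: P' = (I − K·H)·P̄ = [13380/8263 -13044/8263 2976/8263; -13044/8263 33348/8263 13395/8263; 2976/8263 13395/8263 17514/8263]
step 1: x̄ = F·x = [-88221/8263, 67149/8263, -15999/8263]
step 1: P̄ = F·P·Fᵀ + Q = [751898/8263 -604026/8263 152571/8263; -604026/8263 723657/8263 -140229/8263; 152571/8263 -140229/8263 41611/8263]
step 1: y = z − H·x̄ = [-114893/8263, 99674/8263]
step 1: S = H·P̄·Hᵀ + R = [1895611/8263 -178339/8263; -178339/8263 1070515/8263]
step 1: K = P̄·Hᵀ·S⁻¹ = [-26621753/80579096 52515103/80579096; -643569/20144774 -16363677/20144774; -2752615/80579096 13228777/80579096]
step 1: x' = x̄ + K·y = [143322645/80579096, -24735585/20144774, 41829403/80579096]
step 1: P' = (I − K·H)·P̄ = [131651959/80579096 -32083785/20144774 29210169/80579096; -32083785/20144774 30001935/10072387 10912839/20144774; 29210169/80579096 10912839/20144774 83337687/80579096]
step 2: x̄ = F·x = [-85620694/10072387, 171338811/80579096, -24735585/20144774]
step 2: P̄ = F·P·Fᵀ + Q = [748272809/10072387 -478261674/10072387 143587902/10072387; -478261674/10072387 3937640199/80579096 -212750127/20144774; 143587902/10072387 -212750127/20144774 40074322/10072387]
step 2: y = z − H·x̄ = [-61342825/3099196, 189702055/80579096]
step 2: S = H·P̄·Hᵀ + R = [351168527/1549598 -115535317/3099196; -115535317/3099196 6201973079/80579096]
step 2: K = P̄·Hᵀ·S⁻¹ = [-143657754853/431167401154 138136198957/215583700577; -766694778/30797671511 -24150713007/30797671511; -6868822567/215583700577 37398327826/215583700577]
step 2: x' = x̄ + K·y = [-171306090353/431167401154, 23805284991/30797671511, -40713272100/215583700577]
step 2: P' = (I − K·H)·P̄ = [696202550681/431167401154 -47534731236/30797671511 81665478219/215583700577; -47534731236/30797671511 87845956881/30797671511 15393817860/30797671511; 81665478219/215583700577 15393817860/30797671511 219951708498/215583700577]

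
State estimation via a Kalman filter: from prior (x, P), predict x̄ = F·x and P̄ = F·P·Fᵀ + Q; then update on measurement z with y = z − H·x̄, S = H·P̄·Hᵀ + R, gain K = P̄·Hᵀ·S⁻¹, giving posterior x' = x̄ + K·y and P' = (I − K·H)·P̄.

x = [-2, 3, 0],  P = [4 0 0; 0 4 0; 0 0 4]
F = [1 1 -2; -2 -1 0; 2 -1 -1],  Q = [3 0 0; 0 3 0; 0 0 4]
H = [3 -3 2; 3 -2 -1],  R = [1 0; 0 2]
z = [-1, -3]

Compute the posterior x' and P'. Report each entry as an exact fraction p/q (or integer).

x̄ = F·x = [1, 1, -7]
P̄ = F·P·Fᵀ + Q = [27 -12 12; -12 23 -12; 12 -12 28]
y = z − H·x̄ = [13, -11]
S = H·P̄·Hᵀ + R = [1067 553; 553 389]
K = P̄·Hᵀ·S⁻¹ = [570/18209 3543/18209; -11471/109254 -3353/109254; 16048/54627 -18320/54627]
x' = x̄ + K·y = [-13354/18209, -1493/54627, 27755/54627]
P' = (I − K·H)·P̄ = [81774/18209 103032/18209 32172/18209; 103032/18209 798373/109254 132268/54627; 32172/18209 132268/54627 61652/54627]

x' = [-13354/18209, -1493/54627, 27755/54627]
P' = [81774/18209 103032/18209 32172/18209; 103032/18209 798373/109254 132268/54627; 32172/18209 132268/54627 61652/54627]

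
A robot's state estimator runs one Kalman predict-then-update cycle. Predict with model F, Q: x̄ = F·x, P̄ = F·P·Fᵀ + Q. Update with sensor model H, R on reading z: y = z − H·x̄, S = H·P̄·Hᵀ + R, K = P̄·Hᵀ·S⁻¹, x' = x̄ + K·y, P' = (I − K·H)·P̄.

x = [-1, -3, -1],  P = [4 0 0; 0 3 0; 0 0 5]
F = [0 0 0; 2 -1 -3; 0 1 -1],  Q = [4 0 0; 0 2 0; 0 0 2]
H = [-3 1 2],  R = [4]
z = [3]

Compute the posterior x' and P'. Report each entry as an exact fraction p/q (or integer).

x̄ = F·x = [0, 4, -2]
P̄ = F·P·Fᵀ + Q = [4 0 0; 0 66 12; 0 12 10]
y = z − H·x̄ = [3]
S = H·P̄·Hᵀ + R = [194]
K = P̄·Hᵀ·S⁻¹ = [-6/97; 45/97; 16/97]
x' = x̄ + K·y = [-18/97, 523/97, -146/97]
P' = (I − K·H)·P̄ = [316/97 540/97 192/97; 540/97 2352/97 -276/97; 192/97 -276/97 458/97]

x' = [-18/97, 523/97, -146/97]
P' = [316/97 540/97 192/97; 540/97 2352/97 -276/97; 192/97 -276/97 458/97]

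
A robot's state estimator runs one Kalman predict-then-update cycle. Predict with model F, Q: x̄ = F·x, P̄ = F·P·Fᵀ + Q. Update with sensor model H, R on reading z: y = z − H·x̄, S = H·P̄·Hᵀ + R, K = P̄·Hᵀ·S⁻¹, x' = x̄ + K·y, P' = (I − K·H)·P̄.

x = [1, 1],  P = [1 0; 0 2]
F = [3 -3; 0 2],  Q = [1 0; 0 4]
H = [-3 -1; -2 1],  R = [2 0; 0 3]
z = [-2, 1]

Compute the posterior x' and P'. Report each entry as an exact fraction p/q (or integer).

x' = [548/2863, 4250/2863]
P' = [564/2863 -516/2863; -516/2863 3396/2863]

x̄ = F·x = [0, 2]
P̄ = F·P·Fᵀ + Q = [28 -12; -12 12]
y = z − H·x̄ = [0, -1]
S = H·P̄·Hᵀ + R = [194 168; 168 175]
K = P̄·Hᵀ·S⁻¹ = [-84/409 -548/2863; -132/409 1476/2863]
x' = x̄ + K·y = [548/2863, 4250/2863]
P' = (I − K·H)·P̄ = [564/2863 -516/2863; -516/2863 3396/2863]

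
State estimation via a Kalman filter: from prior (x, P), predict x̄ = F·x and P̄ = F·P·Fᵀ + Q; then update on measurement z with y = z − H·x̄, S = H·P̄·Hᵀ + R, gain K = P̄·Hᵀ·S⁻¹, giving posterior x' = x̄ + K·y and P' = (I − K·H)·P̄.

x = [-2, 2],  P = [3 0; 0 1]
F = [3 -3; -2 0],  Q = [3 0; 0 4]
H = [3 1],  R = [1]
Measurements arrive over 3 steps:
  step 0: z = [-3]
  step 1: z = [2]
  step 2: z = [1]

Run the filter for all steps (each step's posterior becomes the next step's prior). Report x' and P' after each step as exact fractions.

step 0: x' = [-249/260, -31/130], P' = [339/260 -459/130; -459/130 679/65]
step 1: x' = [53823/360595, 558016/360595], P' = [238863/360595 -589734/360595; -589734/360595 1748972/360595]
step 2: x' = [159796317/239216543, -245178386/239216543], P' = [157790220/239216543 -389579706/239216543; -389579706/239216543 1156222204/239216543]

step 0: x̄ = F·x = [-12, 4]
step 0: P̄ = F·P·Fᵀ + Q = [39 -18; -18 16]
step 0: y = z − H·x̄ = [29]
step 0: S = H·P̄·Hᵀ + R = [260]
step 0: K = P̄·Hᵀ·S⁻¹ = [99/260; -19/130]
step 0: x' = x̄ + K·y = [-249/260, -31/130]
step 0: P' = (I − K·H)·P̄ = [339/260 -459/130; -459/130 679/65]
step 1: x̄ = F·x = [-561/260, 249/130]
step 1: P̄ = F·P·Fᵀ + Q = [44799/260 -3771/130; -3771/130 599/65]
step 1: y = z − H·x̄ = [341/52]
step 1: S = H·P̄·Hᵀ + R = [72119/52]
step 1: K = P̄·Hᵀ·S⁻¹ = [25371/72119; -4046/72119]
step 1: x' = x̄ + K·y = [53823/360595, 558016/360595]
step 1: P' = (I − K·H)·P̄ = [238863/360595 -589734/360595; -589734/360595 1748972/360595]
step 2: x̄ = F·x = [-1512579/360595, -107646/360595]
step 2: P̄ = F·P·Fᵀ + Q = [29587512/360595 -4971582/360595; -4971582/360595 2397832/360595]
step 2: y = z − H·x̄ = [5005978/360595]
step 2: S = H·P̄·Hᵀ + R = [239216543/360595]
step 2: K = P̄·Hᵀ·S⁻¹ = [83790954/239216543; -12516914/239216543]
step 2: x' = x̄ + K·y = [159796317/239216543, -245178386/239216543]
step 2: P' = (I − K·H)·P̄ = [157790220/239216543 -389579706/239216543; -389579706/239216543 1156222204/239216543]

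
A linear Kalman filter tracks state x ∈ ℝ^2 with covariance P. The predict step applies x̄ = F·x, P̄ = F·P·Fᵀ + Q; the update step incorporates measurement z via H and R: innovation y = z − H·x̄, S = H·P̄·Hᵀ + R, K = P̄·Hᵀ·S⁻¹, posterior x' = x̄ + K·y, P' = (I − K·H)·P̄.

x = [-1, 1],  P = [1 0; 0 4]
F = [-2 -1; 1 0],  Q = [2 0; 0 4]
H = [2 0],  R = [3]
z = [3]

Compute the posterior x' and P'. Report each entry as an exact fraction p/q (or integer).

x̄ = F·x = [1, -1]
P̄ = F·P·Fᵀ + Q = [10 -2; -2 5]
y = z − H·x̄ = [1]
S = H·P̄·Hᵀ + R = [43]
K = P̄·Hᵀ·S⁻¹ = [20/43; -4/43]
x' = x̄ + K·y = [63/43, -47/43]
P' = (I − K·H)·P̄ = [30/43 -6/43; -6/43 199/43]

x' = [63/43, -47/43]
P' = [30/43 -6/43; -6/43 199/43]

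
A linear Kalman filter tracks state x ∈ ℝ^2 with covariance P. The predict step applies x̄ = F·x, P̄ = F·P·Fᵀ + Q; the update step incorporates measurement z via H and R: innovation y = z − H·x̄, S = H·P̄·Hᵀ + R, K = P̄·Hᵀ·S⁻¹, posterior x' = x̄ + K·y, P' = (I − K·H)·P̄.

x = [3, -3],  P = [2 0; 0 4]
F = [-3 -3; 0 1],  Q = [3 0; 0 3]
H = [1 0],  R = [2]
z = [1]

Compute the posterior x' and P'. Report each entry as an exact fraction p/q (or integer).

x̄ = F·x = [0, -3]
P̄ = F·P·Fᵀ + Q = [57 -12; -12 7]
y = z − H·x̄ = [1]
S = H·P̄·Hᵀ + R = [59]
K = P̄·Hᵀ·S⁻¹ = [57/59; -12/59]
x' = x̄ + K·y = [57/59, -189/59]
P' = (I − K·H)·P̄ = [114/59 -24/59; -24/59 269/59]

x' = [57/59, -189/59]
P' = [114/59 -24/59; -24/59 269/59]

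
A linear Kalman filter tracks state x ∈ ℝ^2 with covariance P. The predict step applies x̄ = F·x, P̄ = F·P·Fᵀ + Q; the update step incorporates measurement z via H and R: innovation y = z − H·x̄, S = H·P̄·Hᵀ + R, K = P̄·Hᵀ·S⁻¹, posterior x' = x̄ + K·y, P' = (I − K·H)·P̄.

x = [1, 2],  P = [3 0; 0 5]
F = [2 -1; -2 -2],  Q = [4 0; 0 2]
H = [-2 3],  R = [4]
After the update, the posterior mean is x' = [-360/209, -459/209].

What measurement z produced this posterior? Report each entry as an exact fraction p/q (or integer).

z = [-3]

x̄ = F·x = [0, -6]
P̄ = F·P·Fᵀ + Q = [21 -2; -2 34]
S = H·P̄·Hᵀ + R = [418]
K = P̄·Hᵀ·S⁻¹ = [-24/209; 53/209]
x' − x̄ = [-360/209, 795/209] = K·y
y = (KᵀK)⁻¹·Kᵀ·(x' − x̄) = [15]
z = y + H·x̄ = [15] + [-18] = [-3]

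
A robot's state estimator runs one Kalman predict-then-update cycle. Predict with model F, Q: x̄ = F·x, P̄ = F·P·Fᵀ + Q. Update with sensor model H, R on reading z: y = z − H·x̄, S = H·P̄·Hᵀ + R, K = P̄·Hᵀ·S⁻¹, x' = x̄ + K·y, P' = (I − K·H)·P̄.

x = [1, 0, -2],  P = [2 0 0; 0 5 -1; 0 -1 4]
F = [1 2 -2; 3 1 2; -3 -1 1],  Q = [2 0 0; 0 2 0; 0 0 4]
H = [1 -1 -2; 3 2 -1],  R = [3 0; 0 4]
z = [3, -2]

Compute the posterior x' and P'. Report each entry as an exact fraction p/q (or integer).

x̄ = F·x = [5, -1, -5]
P̄ = F·P·Fᵀ + Q = [48 -2 -28; -2 37 -14; -28 -14 33]
y = z − H·x̄ = [-13, -20]
S = H·P̄·Hᵀ + R = [280 376; 376 817]
K = P̄·Hᵀ·S⁻¹ = [11717/43692 898/10923; -13273/29128 1129/3641; -1355/10923 -1315/10923]
x' = x̄ + K·y = [-5701/43692, -37219/29128, -10700/10923]
P' = (I − K·H)·P̄ = [125879/21846 -84347/14564 58706/10923; -84347/14564 191109/29128 -19999/3641; 58706/10923 -19999/3641 61384/10923]

x' = [-5701/43692, -37219/29128, -10700/10923]
P' = [125879/21846 -84347/14564 58706/10923; -84347/14564 191109/29128 -19999/3641; 58706/10923 -19999/3641 61384/10923]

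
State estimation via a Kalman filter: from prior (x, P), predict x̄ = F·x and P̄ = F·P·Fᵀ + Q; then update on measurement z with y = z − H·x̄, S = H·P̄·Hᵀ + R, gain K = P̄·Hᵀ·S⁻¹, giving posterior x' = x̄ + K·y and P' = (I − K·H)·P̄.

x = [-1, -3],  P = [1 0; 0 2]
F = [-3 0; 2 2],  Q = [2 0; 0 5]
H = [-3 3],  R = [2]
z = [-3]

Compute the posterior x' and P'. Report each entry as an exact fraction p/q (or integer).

x' = [-222/181, -413/181]
P' = [1381/362 1347/362; 1347/362 1393/362]

x̄ = F·x = [3, -8]
P̄ = F·P·Fᵀ + Q = [11 -6; -6 17]
y = z − H·x̄ = [30]
S = H·P̄·Hᵀ + R = [362]
K = P̄·Hᵀ·S⁻¹ = [-51/362; 69/362]
x' = x̄ + K·y = [-222/181, -413/181]
P' = (I − K·H)·P̄ = [1381/362 1347/362; 1347/362 1393/362]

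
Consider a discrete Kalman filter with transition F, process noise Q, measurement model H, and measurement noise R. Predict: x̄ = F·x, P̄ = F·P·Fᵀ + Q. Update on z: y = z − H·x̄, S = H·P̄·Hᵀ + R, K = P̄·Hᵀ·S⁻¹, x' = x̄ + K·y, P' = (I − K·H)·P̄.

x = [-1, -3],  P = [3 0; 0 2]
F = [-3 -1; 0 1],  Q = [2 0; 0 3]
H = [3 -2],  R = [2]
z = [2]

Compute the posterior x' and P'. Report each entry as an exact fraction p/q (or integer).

x̄ = F·x = [6, -3]
P̄ = F·P·Fᵀ + Q = [31 -2; -2 5]
y = z − H·x̄ = [-22]
S = H·P̄·Hᵀ + R = [325]
K = P̄·Hᵀ·S⁻¹ = [97/325; -16/325]
x' = x̄ + K·y = [-184/325, -623/325]
P' = (I − K·H)·P̄ = [666/325 902/325; 902/325 1369/325]

x' = [-184/325, -623/325]
P' = [666/325 902/325; 902/325 1369/325]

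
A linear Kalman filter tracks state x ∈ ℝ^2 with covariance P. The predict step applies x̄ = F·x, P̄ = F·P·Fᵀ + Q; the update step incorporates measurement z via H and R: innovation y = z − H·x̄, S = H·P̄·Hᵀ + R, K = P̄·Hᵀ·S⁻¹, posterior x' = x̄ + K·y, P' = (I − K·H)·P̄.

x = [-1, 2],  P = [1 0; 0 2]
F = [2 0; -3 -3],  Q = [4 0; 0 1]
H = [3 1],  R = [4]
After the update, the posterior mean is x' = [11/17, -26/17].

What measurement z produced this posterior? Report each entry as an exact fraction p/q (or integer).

z = [1]

x̄ = F·x = [-2, -3]
P̄ = F·P·Fᵀ + Q = [8 -6; -6 28]
S = H·P̄·Hᵀ + R = [68]
K = P̄·Hᵀ·S⁻¹ = [9/34; 5/34]
x' − x̄ = [45/17, 25/17] = K·y
y = (KᵀK)⁻¹·Kᵀ·(x' − x̄) = [10]
z = y + H·x̄ = [10] + [-9] = [1]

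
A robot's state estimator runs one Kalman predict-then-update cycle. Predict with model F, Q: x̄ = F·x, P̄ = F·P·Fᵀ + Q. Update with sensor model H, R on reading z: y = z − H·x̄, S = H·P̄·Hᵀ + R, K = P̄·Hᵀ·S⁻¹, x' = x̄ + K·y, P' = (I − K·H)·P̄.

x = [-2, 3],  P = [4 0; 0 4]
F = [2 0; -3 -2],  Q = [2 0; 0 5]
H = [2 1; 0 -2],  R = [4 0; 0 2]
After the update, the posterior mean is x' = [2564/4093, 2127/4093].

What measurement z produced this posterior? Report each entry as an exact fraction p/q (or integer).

x̄ = F·x = [-4, 0]
P̄ = F·P·Fᵀ + Q = [18 -24; -24 57]
S = H·P̄·Hᵀ + R = [37 -18; -18 230]
K = P̄·Hᵀ·S⁻¹ = [1812/4093 996/4093; 9/4093 -2028/4093]
x' − x̄ = [18936/4093, 2127/4093] = K·y
y = (KᵀK)⁻¹·Kᵀ·(x' − x̄) = [11, -1]
z = y + H·x̄ = [11, -1] + [-8, 0] = [3, -1]

z = [3, -1]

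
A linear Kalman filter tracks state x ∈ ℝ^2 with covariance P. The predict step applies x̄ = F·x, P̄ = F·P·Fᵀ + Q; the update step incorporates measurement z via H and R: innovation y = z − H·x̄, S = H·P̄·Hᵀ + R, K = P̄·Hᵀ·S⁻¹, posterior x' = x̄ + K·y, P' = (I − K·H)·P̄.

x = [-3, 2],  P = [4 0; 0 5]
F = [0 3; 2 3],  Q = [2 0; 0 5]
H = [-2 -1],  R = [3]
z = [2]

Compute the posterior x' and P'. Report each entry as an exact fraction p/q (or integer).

x̄ = F·x = [6, 0]
P̄ = F·P·Fᵀ + Q = [47 45; 45 66]
y = z − H·x̄ = [14]
S = H·P̄·Hᵀ + R = [437]
K = P̄·Hᵀ·S⁻¹ = [-139/437; -156/437]
x' = x̄ + K·y = [676/437, -2184/437]
P' = (I − K·H)·P̄ = [1218/437 -2019/437; -2019/437 4506/437]

x' = [676/437, -2184/437]
P' = [1218/437 -2019/437; -2019/437 4506/437]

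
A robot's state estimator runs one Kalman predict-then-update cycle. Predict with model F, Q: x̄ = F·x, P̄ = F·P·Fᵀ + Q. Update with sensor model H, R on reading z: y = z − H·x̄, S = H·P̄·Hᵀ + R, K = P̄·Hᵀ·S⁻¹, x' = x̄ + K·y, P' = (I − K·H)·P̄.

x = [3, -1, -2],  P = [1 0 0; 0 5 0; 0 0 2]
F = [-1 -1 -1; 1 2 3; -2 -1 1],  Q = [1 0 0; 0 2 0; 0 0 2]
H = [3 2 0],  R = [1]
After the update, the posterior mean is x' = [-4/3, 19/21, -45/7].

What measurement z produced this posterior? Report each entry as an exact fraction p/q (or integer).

z = [-2]

x̄ = F·x = [0, -5, -7]
P̄ = F·P·Fᵀ + Q = [9 -17 5; -17 41 -6; 5 -6 13]
S = H·P̄·Hᵀ + R = [42]
K = P̄·Hᵀ·S⁻¹ = [-1/6; 31/42; 1/14]
x' − x̄ = [-4/3, 124/21, 4/7] = K·y
y = (KᵀK)⁻¹·Kᵀ·(x' − x̄) = [8]
z = y + H·x̄ = [8] + [-10] = [-2]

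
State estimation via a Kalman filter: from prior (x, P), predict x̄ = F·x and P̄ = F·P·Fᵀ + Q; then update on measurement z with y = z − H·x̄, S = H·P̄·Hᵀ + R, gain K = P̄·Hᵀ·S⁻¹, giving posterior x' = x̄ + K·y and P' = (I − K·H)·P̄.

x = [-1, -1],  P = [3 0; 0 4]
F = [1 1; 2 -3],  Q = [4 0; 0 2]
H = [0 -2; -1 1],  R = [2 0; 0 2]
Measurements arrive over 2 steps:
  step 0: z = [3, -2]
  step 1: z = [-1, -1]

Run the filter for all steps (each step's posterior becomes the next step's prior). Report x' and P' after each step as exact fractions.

step 0: x̄ = F·x = [-2, 1]
step 0: P̄ = F·P·Fᵀ + Q = [11 -6; -6 50]
step 0: y = z − H·x̄ = [5, -5]
step 0: S = H·P̄·Hᵀ + R = [202 -112; -112 75]
step 0: K = P̄·Hᵀ·S⁻¹ = [-502/1303 -1045/1303; -614/1303 56/1303]
step 0: x' = x̄ + K·y = [109/1303, -2047/1303]
step 0: P' = (I − K·H)·P̄ = [2592/1303 502/1303; 502/1303 614/1303]
step 1: x̄ = F·x = [-1938/1303, 6359/1303]
step 1: P̄ = F·P·Fᵀ + Q = [9422/1303 2840/1303; 2840/1303 12476/1303]
step 1: y = z − H·x̄ = [11415/1303, -9600/1303]
step 1: S = H·P̄·Hᵀ + R = [52510/1303 -19272/1303; -19272/1303 18824/1303]
step 1: K = P̄·Hᵀ·S⁻¹ = [-11213/29597 -87315/118388; -13622/29597 2409/59194]
step 1: x' = x̄ + K·y = [18573/29597, 16231/29597]
step 1: P' = (I − K·H)·P̄ = [109741/59194 11213/29597; 11213/29597 13622/29597]

step 0: x' = [109/1303, -2047/1303], P' = [2592/1303 502/1303; 502/1303 614/1303]
step 1: x' = [18573/29597, 16231/29597], P' = [109741/59194 11213/29597; 11213/29597 13622/29597]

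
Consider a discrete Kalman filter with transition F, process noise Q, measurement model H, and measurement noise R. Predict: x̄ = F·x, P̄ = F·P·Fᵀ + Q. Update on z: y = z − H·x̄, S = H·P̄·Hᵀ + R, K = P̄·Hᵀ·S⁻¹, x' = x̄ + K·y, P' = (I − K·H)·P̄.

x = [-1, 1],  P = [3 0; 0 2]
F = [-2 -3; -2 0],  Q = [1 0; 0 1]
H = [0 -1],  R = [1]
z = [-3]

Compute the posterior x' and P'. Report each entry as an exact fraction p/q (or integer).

x̄ = F·x = [-1, 2]
P̄ = F·P·Fᵀ + Q = [31 12; 12 13]
y = z − H·x̄ = [-1]
S = H·P̄·Hᵀ + R = [14]
K = P̄·Hᵀ·S⁻¹ = [-6/7; -13/14]
x' = x̄ + K·y = [-1/7, 41/14]
P' = (I − K·H)·P̄ = [145/7 6/7; 6/7 13/14]

x' = [-1/7, 41/14]
P' = [145/7 6/7; 6/7 13/14]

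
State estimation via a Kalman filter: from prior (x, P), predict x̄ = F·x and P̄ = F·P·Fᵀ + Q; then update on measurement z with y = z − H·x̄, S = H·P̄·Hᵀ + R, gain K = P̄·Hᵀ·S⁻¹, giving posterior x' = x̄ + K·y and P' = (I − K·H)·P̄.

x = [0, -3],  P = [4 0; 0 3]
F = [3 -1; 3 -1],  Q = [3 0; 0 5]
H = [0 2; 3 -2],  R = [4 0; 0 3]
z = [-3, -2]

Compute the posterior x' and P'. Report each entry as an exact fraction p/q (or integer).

x' = [-1431/904, -1283/904]
P' = [345/452 297/452; 297/452 3075/3164]

x̄ = F·x = [3, 3]
P̄ = F·P·Fᵀ + Q = [42 39; 39 44]
y = z − H·x̄ = [-9, -5]
S = H·P̄·Hᵀ + R = [180 58; 58 89]
K = P̄·Hᵀ·S⁻¹ = [297/904 147/452; 3075/6328 29/3164]
x' = x̄ + K·y = [-1431/904, -1283/904]
P' = (I − K·H)·P̄ = [345/452 297/452; 297/452 3075/3164]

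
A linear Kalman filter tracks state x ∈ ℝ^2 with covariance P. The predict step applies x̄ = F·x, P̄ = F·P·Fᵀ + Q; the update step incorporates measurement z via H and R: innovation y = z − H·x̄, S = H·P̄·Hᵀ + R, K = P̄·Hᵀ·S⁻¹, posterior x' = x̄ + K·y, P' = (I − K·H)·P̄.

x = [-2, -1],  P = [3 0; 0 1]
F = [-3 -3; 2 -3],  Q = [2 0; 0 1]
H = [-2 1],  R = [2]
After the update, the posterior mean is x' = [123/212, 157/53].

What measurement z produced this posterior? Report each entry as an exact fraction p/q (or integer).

z = [2]

x̄ = F·x = [9, -1]
P̄ = F·P·Fᵀ + Q = [38 -9; -9 22]
S = H·P̄·Hᵀ + R = [212]
K = P̄·Hᵀ·S⁻¹ = [-85/212; 10/53]
x' − x̄ = [-1785/212, 210/53] = K·y
y = (KᵀK)⁻¹·Kᵀ·(x' − x̄) = [21]
z = y + H·x̄ = [21] + [-19] = [2]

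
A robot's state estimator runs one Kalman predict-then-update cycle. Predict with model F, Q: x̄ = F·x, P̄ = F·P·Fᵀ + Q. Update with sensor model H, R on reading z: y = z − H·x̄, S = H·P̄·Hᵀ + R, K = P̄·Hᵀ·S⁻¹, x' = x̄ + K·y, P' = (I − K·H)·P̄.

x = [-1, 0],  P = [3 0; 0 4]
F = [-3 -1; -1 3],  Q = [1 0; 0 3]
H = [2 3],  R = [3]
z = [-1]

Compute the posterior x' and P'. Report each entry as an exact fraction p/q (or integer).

x' = [79/43, -727/473]
P' = [1101/43 -729/43; -729/43 5466/473]

x̄ = F·x = [3, 1]
P̄ = F·P·Fᵀ + Q = [32 -3; -3 42]
y = z − H·x̄ = [-10]
S = H·P̄·Hᵀ + R = [473]
K = P̄·Hᵀ·S⁻¹ = [5/43; 120/473]
x' = x̄ + K·y = [79/43, -727/473]
P' = (I − K·H)·P̄ = [1101/43 -729/43; -729/43 5466/473]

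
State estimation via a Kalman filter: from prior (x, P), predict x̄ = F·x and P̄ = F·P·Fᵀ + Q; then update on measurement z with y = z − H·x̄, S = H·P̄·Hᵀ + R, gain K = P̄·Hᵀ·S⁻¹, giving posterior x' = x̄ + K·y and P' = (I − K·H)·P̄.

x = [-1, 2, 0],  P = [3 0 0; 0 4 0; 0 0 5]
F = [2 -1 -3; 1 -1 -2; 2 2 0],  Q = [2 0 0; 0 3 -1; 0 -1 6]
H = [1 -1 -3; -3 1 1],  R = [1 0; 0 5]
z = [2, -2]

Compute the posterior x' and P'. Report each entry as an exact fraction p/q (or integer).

x̄ = F·x = [-4, -3, 2]
P̄ = F·P·Fᵀ + Q = [63 40 4; 40 30 -3; 4 -3 34]
y = z − H·x̄ = [9, -13]
S = H·P̄·Hᵀ + R = [278 -109; -109 366]
K = P̄·Hᵀ·S⁻¹ = [-11779/89867 -39111/89867; -3183/89867 -23783/89867; -32699/89867 -5073/89867]
x' = x̄ + K·y = [42964/89867, 10931/89867, -48608/89867]
P' = (I − K·H)·P̄ = [120095/89867 181158/89867 -16428/89867; 181158/89867 544668/89867 -120109/89867; -16428/89867 -120109/89867 45460/89867]

x' = [42964/89867, 10931/89867, -48608/89867]
P' = [120095/89867 181158/89867 -16428/89867; 181158/89867 544668/89867 -120109/89867; -16428/89867 -120109/89867 45460/89867]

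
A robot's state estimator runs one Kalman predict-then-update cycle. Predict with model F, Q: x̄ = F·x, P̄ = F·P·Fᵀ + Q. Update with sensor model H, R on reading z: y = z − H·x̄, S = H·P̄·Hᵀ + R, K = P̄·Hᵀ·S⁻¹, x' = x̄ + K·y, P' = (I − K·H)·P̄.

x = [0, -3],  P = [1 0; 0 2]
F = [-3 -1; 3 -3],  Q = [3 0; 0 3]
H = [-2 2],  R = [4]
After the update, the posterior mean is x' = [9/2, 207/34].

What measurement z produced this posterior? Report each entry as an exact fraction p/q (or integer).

x̄ = F·x = [3, 9]
P̄ = F·P·Fᵀ + Q = [14 -3; -3 30]
S = H·P̄·Hᵀ + R = [204]
K = P̄·Hᵀ·S⁻¹ = [-1/6; 11/34]
x' − x̄ = [3/2, -99/34] = K·y
y = (KᵀK)⁻¹·Kᵀ·(x' − x̄) = [-9]
z = y + H·x̄ = [-9] + [12] = [3]

z = [3]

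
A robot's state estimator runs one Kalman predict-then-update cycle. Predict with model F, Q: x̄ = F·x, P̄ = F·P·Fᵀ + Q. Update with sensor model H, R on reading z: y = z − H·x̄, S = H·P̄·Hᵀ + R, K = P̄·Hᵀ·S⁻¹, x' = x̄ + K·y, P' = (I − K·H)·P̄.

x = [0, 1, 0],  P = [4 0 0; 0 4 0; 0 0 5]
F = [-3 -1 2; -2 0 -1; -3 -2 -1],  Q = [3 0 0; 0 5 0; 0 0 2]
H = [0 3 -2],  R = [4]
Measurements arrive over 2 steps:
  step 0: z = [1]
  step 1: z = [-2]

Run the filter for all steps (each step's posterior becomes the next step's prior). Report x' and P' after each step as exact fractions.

step 0: x̄ = F·x = [-1, 0, -2]
step 0: P̄ = F·P·Fᵀ + Q = [63 14 34; 14 26 29; 34 29 59]
step 0: y = z − H·x̄ = [-3]
step 0: S = H·P̄·Hᵀ + R = [126]
step 0: K = P̄·Hᵀ·S⁻¹ = [-13/63; 10/63; -31/126]
step 0: x' = x̄ + K·y = [-8/21, -10/21, -53/42]
step 0: P' = (I − K·H)·P̄ = [3631/63 1142/63 1739/63; 1142/63 1438/63 2137/63; 1739/63 2137/63 6473/126]
step 1: x̄ = F·x = [-19/21, 85/42, 47/14]
step 1: P̄ = F·P·Fᵀ + Q = [24688/63 17995/63 9244/21; 17995/63 50063/126 28373/42; 9244/21 28373/42 16551/14]
step 1: y = z − H·x̄ = [-19/14]
step 1: S = H·P̄·Hᵀ + R = [2831/14]
step 1: K = P̄·Hᵀ·S⁻¹ = [-986/8493; -6683/8493; -4729/2831]
step 1: x' = x̄ + K·y = [-334/447, 1382/447, 838/149]
step 1: P' = (I − K·H)·P̄ = [3305030/8493 2269006/8493 3405481/8493; 2269006/8493 770364/2831 3480004/8493; 3405481/8493 3480004/8493 1749460/2831]

step 0: x' = [-8/21, -10/21, -53/42], P' = [3631/63 1142/63 1739/63; 1142/63 1438/63 2137/63; 1739/63 2137/63 6473/126]
step 1: x' = [-334/447, 1382/447, 838/149], P' = [3305030/8493 2269006/8493 3405481/8493; 2269006/8493 770364/2831 3480004/8493; 3405481/8493 3480004/8493 1749460/2831]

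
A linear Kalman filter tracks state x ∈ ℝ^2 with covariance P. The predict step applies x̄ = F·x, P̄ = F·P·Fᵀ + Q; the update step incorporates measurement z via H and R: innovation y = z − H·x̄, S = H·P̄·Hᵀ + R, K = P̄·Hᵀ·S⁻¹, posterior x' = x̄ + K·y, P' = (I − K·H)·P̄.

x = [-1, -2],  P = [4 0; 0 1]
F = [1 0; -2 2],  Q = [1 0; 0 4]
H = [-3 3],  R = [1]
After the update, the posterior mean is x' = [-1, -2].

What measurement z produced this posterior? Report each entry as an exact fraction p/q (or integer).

x̄ = F·x = [-1, -2]
P̄ = F·P·Fᵀ + Q = [5 -8; -8 24]
S = H·P̄·Hᵀ + R = [406]
K = P̄·Hᵀ·S⁻¹ = [-39/406; 48/203]
x' − x̄ = [0, 0] = K·y
y = (KᵀK)⁻¹·Kᵀ·(x' − x̄) = [0]
z = y + H·x̄ = [0] + [-3] = [-3]

z = [-3]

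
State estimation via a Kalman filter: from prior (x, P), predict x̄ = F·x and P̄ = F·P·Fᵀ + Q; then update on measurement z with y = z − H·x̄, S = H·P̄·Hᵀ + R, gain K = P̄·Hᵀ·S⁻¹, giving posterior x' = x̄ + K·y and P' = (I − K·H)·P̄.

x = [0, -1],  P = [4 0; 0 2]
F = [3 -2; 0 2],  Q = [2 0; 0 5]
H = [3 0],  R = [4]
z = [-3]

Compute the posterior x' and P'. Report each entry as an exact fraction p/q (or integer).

x' = [-203/209, -310/209]
P' = [92/209 -16/209; -16/209 2429/209]

x̄ = F·x = [2, -2]
P̄ = F·P·Fᵀ + Q = [46 -8; -8 13]
y = z − H·x̄ = [-9]
S = H·P̄·Hᵀ + R = [418]
K = P̄·Hᵀ·S⁻¹ = [69/209; -12/209]
x' = x̄ + K·y = [-203/209, -310/209]
P' = (I − K·H)·P̄ = [92/209 -16/209; -16/209 2429/209]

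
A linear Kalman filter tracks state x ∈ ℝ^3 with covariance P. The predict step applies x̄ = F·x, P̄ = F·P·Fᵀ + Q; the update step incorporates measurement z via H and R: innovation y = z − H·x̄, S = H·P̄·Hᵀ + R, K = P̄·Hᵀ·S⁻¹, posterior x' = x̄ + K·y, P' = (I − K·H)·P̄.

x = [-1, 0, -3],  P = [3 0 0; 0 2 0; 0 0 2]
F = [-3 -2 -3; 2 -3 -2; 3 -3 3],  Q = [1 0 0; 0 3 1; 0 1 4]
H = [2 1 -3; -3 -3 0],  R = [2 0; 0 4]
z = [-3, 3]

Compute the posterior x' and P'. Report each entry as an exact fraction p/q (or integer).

x̄ = F·x = [12, 4, -12]
P̄ = F·P·Fᵀ + Q = [54 6 -33; 6 41 25; -33 25 67]
y = z − H·x̄ = [-67, 51]
S = H·P̄·Hᵀ + R = [1132 -573; -573 967]
K = P̄·Hᵀ·S⁻¹ = [102831/766315 -81711/766315; -102067/766315 -172218/766315; -220262/766315 -111498/766315]
x' = x̄ + K·y = [-1861158/766315, 1120631/766315, -124624/766315]
P' = (I − K·H)·P̄ = [4770027/766315 -4661079/766315 1557771/766315; -4661079/766315 4890703/766315 -1409107/766315; 1557771/766315 -1409107/766315 715653/766315]

x' = [-1861158/766315, 1120631/766315, -124624/766315]
P' = [4770027/766315 -4661079/766315 1557771/766315; -4661079/766315 4890703/766315 -1409107/766315; 1557771/766315 -1409107/766315 715653/766315]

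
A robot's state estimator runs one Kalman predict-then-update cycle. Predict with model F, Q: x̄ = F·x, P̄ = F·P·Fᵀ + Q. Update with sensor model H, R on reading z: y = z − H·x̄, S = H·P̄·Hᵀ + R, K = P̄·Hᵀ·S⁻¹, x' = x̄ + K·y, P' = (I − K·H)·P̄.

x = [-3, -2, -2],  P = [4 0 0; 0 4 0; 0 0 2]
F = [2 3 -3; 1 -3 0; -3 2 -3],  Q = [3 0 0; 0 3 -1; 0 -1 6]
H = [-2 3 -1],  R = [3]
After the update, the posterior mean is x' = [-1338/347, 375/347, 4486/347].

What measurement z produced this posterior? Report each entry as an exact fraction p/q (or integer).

z = [-2]

x̄ = F·x = [-6, 3, 11]
P̄ = F·P·Fᵀ + Q = [73 -28 18; -28 43 -37; 18 -37 76]
S = H·P̄·Hᵀ + R = [1388]
K = P̄·Hᵀ·S⁻¹ = [-62/347; 111/694; -223/1388]
x' − x̄ = [744/347, -666/347, 669/347] = K·y
y = (KᵀK)⁻¹·Kᵀ·(x' − x̄) = [-12]
z = y + H·x̄ = [-12] + [10] = [-2]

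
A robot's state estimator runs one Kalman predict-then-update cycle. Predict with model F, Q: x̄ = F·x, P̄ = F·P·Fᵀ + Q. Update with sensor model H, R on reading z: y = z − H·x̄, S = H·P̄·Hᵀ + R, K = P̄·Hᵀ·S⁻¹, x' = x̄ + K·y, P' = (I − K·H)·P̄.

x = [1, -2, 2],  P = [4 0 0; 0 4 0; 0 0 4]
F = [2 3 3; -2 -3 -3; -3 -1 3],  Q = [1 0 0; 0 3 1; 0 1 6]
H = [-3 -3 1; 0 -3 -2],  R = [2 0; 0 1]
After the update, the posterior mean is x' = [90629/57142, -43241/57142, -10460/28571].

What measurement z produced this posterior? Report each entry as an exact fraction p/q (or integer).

z = [-3, 3]

x̄ = F·x = [2, -2, 5]
P̄ = F·P·Fᵀ + Q = [89 -88 0; -88 91 1; 0 1 82]
S = H·P̄·Hᵀ + R = [114 -134; -134 1160]
K = P̄·Hᵀ·S⁻¹ = [7974/28571 14847/57142; -23065/57142 -16211/57142; 34631/57142 -2113/28571]
x' − x̄ = [-23655/57142, 71043/57142, -153315/28571] = K·y
y = (KᵀK)⁻¹·Kᵀ·(x' − x̄) = [-8, 7]
z = y + H·x̄ = [-8, 7] + [5, -4] = [-3, 3]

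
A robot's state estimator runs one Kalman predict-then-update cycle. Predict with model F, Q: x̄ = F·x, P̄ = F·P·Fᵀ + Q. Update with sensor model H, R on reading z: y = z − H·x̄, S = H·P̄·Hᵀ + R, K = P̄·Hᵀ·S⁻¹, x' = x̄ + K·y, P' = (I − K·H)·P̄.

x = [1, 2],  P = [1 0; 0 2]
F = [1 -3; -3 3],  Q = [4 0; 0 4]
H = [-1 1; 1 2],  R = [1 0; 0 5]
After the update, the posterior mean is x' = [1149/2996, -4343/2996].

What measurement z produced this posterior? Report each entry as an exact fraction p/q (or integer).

z = [-2, -2]

x̄ = F·x = [-5, 3]
P̄ = F·P·Fᵀ + Q = [23 -21; -21 31]
S = H·P̄·Hᵀ + R = [97 60; 60 68]
K = P̄·Hᵀ·S⁻¹ = [-463/749 797/2996; 269/749 857/2996]
x' − x̄ = [16129/2996, -13331/2996] = K·y
y = (KᵀK)⁻¹·Kᵀ·(x' − x̄) = [-10, -3]
z = y + H·x̄ = [-10, -3] + [8, 1] = [-2, -2]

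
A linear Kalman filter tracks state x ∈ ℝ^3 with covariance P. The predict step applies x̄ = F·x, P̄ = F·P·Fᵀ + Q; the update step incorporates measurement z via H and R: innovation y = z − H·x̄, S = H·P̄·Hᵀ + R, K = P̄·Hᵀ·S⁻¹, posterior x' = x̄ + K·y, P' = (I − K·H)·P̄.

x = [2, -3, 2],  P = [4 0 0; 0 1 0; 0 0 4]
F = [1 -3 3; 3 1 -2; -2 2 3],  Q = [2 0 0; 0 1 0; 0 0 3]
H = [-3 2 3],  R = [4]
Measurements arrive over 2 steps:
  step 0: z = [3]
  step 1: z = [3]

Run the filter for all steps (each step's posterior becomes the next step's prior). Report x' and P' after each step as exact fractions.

step 0: x' = [-1, 17/13, -14/13], P' = [681/34 -375/34 919/34; -375/34 23643/442 -20617/442; 919/34 -20617/442 25717/442]
step 1: x' = [-1561051/2733823, -10833783/5467646, 4787943/2733823], P' = [411192545/5467646 161002291/2733823 194439797/5467646; 161002291/2733823 294645351/5467646 63122720/2733823; 194439797/5467646 63122720/2733823 110175421/5467646]

step 0: x̄ = F·x = [17, -1, -4]
step 0: P̄ = F·P·Fᵀ + Q = [51 -15 22; -15 54 -46; 22 -46 59]
step 0: y = z − H·x̄ = [68]
step 0: S = H·P̄·Hᵀ + R = [442]
step 0: K = P̄·Hᵀ·S⁻¹ = [-9/34; 15/442; 19/442]
step 0: x' = x̄ + K·y = [-1, 17/13, -14/13]
step 0: P' = (I − K·H)·P̄ = [681/34 -375/34 919/34; -375/34 23643/442 -20617/442; 919/34 -20617/442 25717/442]
step 1: x̄ = F·x = [-106/13, 6/13, 18/13]
step 1: P̄ = F·P·Fᵀ + Q = [926015/442 -7694/13 58899/442; -7694/13 3426/13 -109/13; 58899/442 -109/13 10995/442]
step 1: y = z − H·x̄ = [-345/13]
step 1: S = H·P̄·Hᵀ + R = [5467646/221]
step 1: K = P̄·Hᵀ·S⁻¹ = [-781135/2733823; 503319/5467646; -37781/2733823]
step 1: x' = x̄ + K·y = [-1561051/2733823, -10833783/5467646, 4787943/2733823]
step 1: P' = (I − K·H)·P̄ = [411192545/5467646 161002291/2733823 194439797/5467646; 161002291/2733823 294645351/5467646 63122720/2733823; 194439797/5467646 63122720/2733823 110175421/5467646]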